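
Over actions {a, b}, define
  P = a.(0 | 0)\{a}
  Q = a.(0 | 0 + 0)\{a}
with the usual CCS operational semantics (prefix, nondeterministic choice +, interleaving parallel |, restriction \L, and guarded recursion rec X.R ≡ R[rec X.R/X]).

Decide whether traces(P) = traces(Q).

LTS(P): 2 reachable states
  u0 = a.(0 | 0)\{a} | -a-> u1
  u1 = (0 | 0)\{a} | stopped
LTS(Q): 2 reachable states
  v0 = a.(0 | 0 + 0)\{a} | -a-> v1
  v1 = (0 | 0 + 0)\{a} | stopped
Coarsest stable partition (strong bisimilarity classes):
  B0 = {u0, v0}
  B1 = {u1, v1}
u0 ∈ B0, v0 ∈ B0 → same block
Bisimilar ⇒ trace-equivalent.

trace-equivalent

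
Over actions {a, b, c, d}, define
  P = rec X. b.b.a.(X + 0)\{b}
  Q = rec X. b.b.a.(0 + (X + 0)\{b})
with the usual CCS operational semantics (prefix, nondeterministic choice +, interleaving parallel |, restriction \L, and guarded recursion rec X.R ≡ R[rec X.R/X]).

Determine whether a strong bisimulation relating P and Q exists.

Reachable graph of P (4 states):
  p0 = rec X. b.b.a.(X + 0)\{b} :: --b--▸ p1
  p1 = b.a.((rec X. b.b.a.(X + 0)\{b}) + 0)\{b} :: --b--▸ p2
  p2 = a.((rec X. b.b.a.(X + 0)\{b}) + 0)\{b} :: --a--▸ p3
  p3 = ((rec X. b.b.a.(X + 0)\{b}) + 0)\{b} :: stopped
Reachable graph of Q (4 states):
  q0 = rec X. b.b.a.(0 + (X + 0)\{b}) :: --b--▸ q1
  q1 = b.a.(0 + ((rec X. b.b.a.(0 + (X + 0)\{b})) + 0)\{b}) :: --b--▸ q2
  q2 = a.(0 + ((rec X. b.b.a.(0 + (X + 0)\{b})) + 0)\{b}) :: --a--▸ q3
  q3 = 0 + ((rec X. b.b.a.(0 + (X + 0)\{b})) + 0)\{b} :: stopped
Partition-refinement fixed point:
  B0 = {p0, q0}
  B1 = {p1, q1}
  B2 = {p2, q2}
  B3 = {p3, q3}
p0 ∈ B0, q0 ∈ B0 → same block

YES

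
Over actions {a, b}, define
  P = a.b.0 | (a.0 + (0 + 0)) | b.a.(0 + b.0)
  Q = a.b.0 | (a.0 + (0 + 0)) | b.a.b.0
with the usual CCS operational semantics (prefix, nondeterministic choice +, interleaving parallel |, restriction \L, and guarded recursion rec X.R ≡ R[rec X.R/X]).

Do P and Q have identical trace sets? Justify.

trace-equivalent

P's transition system — 24 states:
  u0 = a.b.0 | (a.0 + (0 + 0)) | b.a.(0 + b.0) → =a=> u1, =a=> u2, =b=> u3
  u1 = a.b.0 | 0 | b.a.(0 + b.0) → =a=> u4, =b=> u5
  u2 = b.0 | (a.0 + (0 + 0)) | b.a.(0 + b.0) → =a=> u4, =b=> u6, =b=> u7
  u3 = a.b.0 | (a.0 + (0 + 0)) | a.(0 + b.0) → =a=> u5, =a=> u7, =a=> u8
  u4 = b.0 | 0 | b.a.(0 + b.0) → =b=> u10, =b=> u9
  u5 = a.b.0 | 0 | a.(0 + b.0) → =a=> u10, =a=> u11
  u6 = 0 | (a.0 + (0 + 0)) | b.a.(0 + b.0) → =a=> u9, =b=> u12
  u7 = b.0 | (a.0 + (0 + 0)) | a.(0 + b.0) → =a=> u10, =a=> u13, =b=> u12
  u8 = a.b.0 | (a.0 + (0 + 0)) | (0 + b.0) → =a=> u11, =a=> u13, =b=> u14
  u9 = 0 | 0 | b.a.(0 + b.0) → =b=> u15
  u10 = b.0 | 0 | a.(0 + b.0) → =a=> u16, =b=> u15
  u11 = a.b.0 | 0 | (0 + b.0) → =a=> u16, =b=> u17
  u12 = 0 | (a.0 + (0 + 0)) | a.(0 + b.0) → =a=> u15, =a=> u18
  u13 = b.0 | (a.0 + (0 + 0)) | (0 + b.0) → =a=> u16, =b=> u18, =b=> u19
  u14 = a.b.0 | (a.0 + (0 + 0)) | 0 → =a=> u17, =a=> u19
  u15 = 0 | 0 | a.(0 + b.0) → =a=> u20
  u16 = b.0 | 0 | (0 + b.0) → =b=> u20, =b=> u21
  u17 = a.b.0 | 0 | 0 → =a=> u21
  u18 = 0 | (a.0 + (0 + 0)) | (0 + b.0) → =a=> u20, =b=> u22
  u19 = b.0 | (a.0 + (0 + 0)) | 0 → =a=> u21, =b=> u22
  u20 = 0 | 0 | (0 + b.0) → =b=> u23
  u21 = b.0 | 0 | 0 → =b=> u23
  u22 = 0 | (a.0 + (0 + 0)) | 0 → =a=> u23
  u23 = 0 | 0 | 0 → stopped
Q's transition system — 24 states:
  v0 = a.b.0 | (a.0 + (0 + 0)) | b.a.b.0 → =a=> v1, =a=> v2, =b=> v3
  v1 = a.b.0 | 0 | b.a.b.0 → =a=> v4, =b=> v5
  v2 = b.0 | (a.0 + (0 + 0)) | b.a.b.0 → =a=> v4, =b=> v6, =b=> v7
  v3 = a.b.0 | (a.0 + (0 + 0)) | a.b.0 → =a=> v5, =a=> v7, =a=> v8
  v4 = b.0 | 0 | b.a.b.0 → =b=> v10, =b=> v9
  v5 = a.b.0 | 0 | a.b.0 → =a=> v10, =a=> v11
  v6 = 0 | (a.0 + (0 + 0)) | b.a.b.0 → =a=> v9, =b=> v12
  v7 = b.0 | (a.0 + (0 + 0)) | a.b.0 → =a=> v10, =a=> v13, =b=> v12
  v8 = a.b.0 | (a.0 + (0 + 0)) | b.0 → =a=> v11, =a=> v13, =b=> v14
  v9 = 0 | 0 | b.a.b.0 → =b=> v15
  v10 = b.0 | 0 | a.b.0 → =a=> v16, =b=> v15
  v11 = a.b.0 | 0 | b.0 → =a=> v16, =b=> v17
  v12 = 0 | (a.0 + (0 + 0)) | a.b.0 → =a=> v15, =a=> v18
  v13 = b.0 | (a.0 + (0 + 0)) | b.0 → =a=> v16, =b=> v18, =b=> v19
  v14 = a.b.0 | (a.0 + (0 + 0)) | 0 → =a=> v17, =a=> v19
  v15 = 0 | 0 | a.b.0 → =a=> v20
  v16 = b.0 | 0 | b.0 → =b=> v20, =b=> v21
  v17 = a.b.0 | 0 | 0 → =a=> v21
  v18 = 0 | (a.0 + (0 + 0)) | b.0 → =a=> v20, =b=> v22
  v19 = b.0 | (a.0 + (0 + 0)) | 0 → =a=> v21, =b=> v22
  v20 = 0 | 0 | b.0 → =b=> v23
  v21 = b.0 | 0 | 0 → =b=> v23
  v22 = 0 | (a.0 + (0 + 0)) | 0 → =a=> v23
  v23 = 0 | 0 | 0 → stopped
Coarsest stable partition (strong bisimilarity classes):
  B0 = {u0, v0}
  B1 = {u2, v2}
  B2 = {u6, v6}
  B3 = {u9, v9}
  B4 = {u15, u17, v15, v17}
  B5 = {u20, u21, v20, v21}
  B6 = {u23, v23}
  B7 = {u12, u14, v12, v14}
  B8 = {u18, u19, v18, v19}
  B9 = {u22, v22}
  B10 = {u7, u8, v7, v8}
  B11 = {u13, v13}
  B12 = {u16, v16}
  B13 = {u10, u11, v10, v11}
  B14 = {u4, v4}
  B15 = {u1, v1}
  B16 = {u5, v5}
  B17 = {u3, v3}
u0 ∈ B0, v0 ∈ B0 → same block
Bisimilar ⇒ trace-equivalent.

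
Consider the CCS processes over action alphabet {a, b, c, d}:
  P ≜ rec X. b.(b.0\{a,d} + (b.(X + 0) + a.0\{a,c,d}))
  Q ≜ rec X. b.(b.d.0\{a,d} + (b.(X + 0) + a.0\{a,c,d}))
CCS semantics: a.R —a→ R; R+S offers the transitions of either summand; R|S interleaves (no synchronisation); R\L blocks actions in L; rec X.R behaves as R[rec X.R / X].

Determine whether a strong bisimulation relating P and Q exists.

not bisimilar

LTS(P): 5 reachable states
  s0 = rec X. b.(b.0\{a,d} + (b.(X + 0) + a.0\{a,c,d})) has moves -b-> s1
  s1 = b.0\{a,d} + (b.((rec X. b.(b.0\{a,d} + (b.(X + 0) + a.0\{a,c,d}))) + 0) + a.0\{a,c,d}) has moves -a-> s2, -b-> s3, -b-> s4
  s2 = 0\{a,c,d} has moves stopped
  s3 = (rec X. b.(b.0\{a,d} + (b.(X + 0) + a.0\{a,c,d}))) + 0 has moves -b-> s1
  s4 = 0\{a,d} has moves stopped
LTS(Q): 6 reachable states
  t0 = rec X. b.(b.d.0\{a,d} + (b.(X + 0) + a.0\{a,c,d})) has moves -b-> t1
  t1 = b.d.0\{a,d} + (b.((rec X. b.(b.d.0\{a,d} + (b.(X + 0) + a.0\{a,c,d}))) + 0) + a.0\{a,c,d}) has moves -a-> t2, -b-> t3, -b-> t4
  t2 = 0\{a,c,d} has moves stopped
  t3 = (rec X. b.(b.d.0\{a,d} + (b.(X + 0) + a.0\{a,c,d}))) + 0 has moves -b-> t1
  t4 = d.0\{a,d} has moves -d-> t5
  t5 = 0\{a,d} has moves stopped
Bisimilarity quotient blocks:
  B0 = {s0, s3}
  B1 = {s1}
  B2 = {s2, s4, t2, t5}
  B3 = {t0, t3}
  B4 = {t1}
  B5 = {t4}
s0 ∈ B0, t0 ∈ B3 → different blocks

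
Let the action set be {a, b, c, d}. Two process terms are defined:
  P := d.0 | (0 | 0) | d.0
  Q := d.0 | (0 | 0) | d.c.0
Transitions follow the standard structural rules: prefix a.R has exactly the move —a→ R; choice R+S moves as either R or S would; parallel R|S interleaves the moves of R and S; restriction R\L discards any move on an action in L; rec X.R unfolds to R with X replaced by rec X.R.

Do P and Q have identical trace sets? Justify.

trace-distinct — witness ⟨dc⟩

Reachable graph of P (4 states):
  u0 = d.0 | (0 | 0) | d.0 has moves =d=> u1, =d=> u2
  u1 = 0 | (0 | 0) | d.0 has moves =d=> u3
  u2 = d.0 | (0 | 0) | 0 has moves =d=> u3
  u3 = 0 | (0 | 0) | 0 has moves ·
Reachable graph of Q (6 states):
  v0 = d.0 | (0 | 0) | d.c.0 has moves =d=> v1, =d=> v2
  v1 = 0 | (0 | 0) | d.c.0 has moves =d=> v3
  v2 = d.0 | (0 | 0) | c.0 has moves =c=> v4, =d=> v3
  v3 = 0 | (0 | 0) | c.0 has moves =c=> v5
  v4 = d.0 | (0 | 0) | 0 has moves =d=> v5
  v5 = 0 | (0 | 0) | 0 has moves ·
Trace ⟨dc⟩ through Q, begin at {v0}:
  after d @ step 1: {v1, v2}
  after c @ step 2: {v4}
  — Q admits the full trace.
Trace ⟨dc⟩ through P, begin at {u0}:
  after d @ step 1: {u1, u2}
  after c @ step 2: ∅ (P stuck)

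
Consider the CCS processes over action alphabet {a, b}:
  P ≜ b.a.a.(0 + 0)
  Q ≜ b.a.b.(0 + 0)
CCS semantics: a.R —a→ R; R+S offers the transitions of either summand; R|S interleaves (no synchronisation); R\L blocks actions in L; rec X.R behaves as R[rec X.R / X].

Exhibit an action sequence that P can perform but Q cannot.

baa

LTS(P): 4 reachable states
  u0 = b.a.a.(0 + 0) ⊢ ··b··> u1
  u1 = a.a.(0 + 0) ⊢ ··a··> u2
  u2 = a.(0 + 0) ⊢ ··a··> u3
  u3 = 0 + 0 ⊢ ·
LTS(Q): 4 reachable states
  v0 = b.a.b.(0 + 0) ⊢ ··b··> v1
  v1 = a.b.(0 + 0) ⊢ ··a··> v2
  v2 = b.(0 + 0) ⊢ ··b··> v3
  v3 = 0 + 0 ⊢ ·
Executing baa from P (initial set {u0}):
  [1] b ⇒ {u1}
  [2] a ⇒ {u2}
  [3] a ⇒ {u3}
  P completes σ.
Executing baa from Q (initial set {v0}):
  [1] b ⇒ {v1}
  [2] a ⇒ {v2}
  [3] a ⇒ no successor for Q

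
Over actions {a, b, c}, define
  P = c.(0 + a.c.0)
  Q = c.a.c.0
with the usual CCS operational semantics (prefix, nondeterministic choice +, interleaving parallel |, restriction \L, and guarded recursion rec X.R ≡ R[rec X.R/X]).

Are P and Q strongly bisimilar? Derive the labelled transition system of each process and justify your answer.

LTS(P): 4 reachable states
  m0 = c.(0 + a.c.0) | =c=> m1
  m1 = 0 + a.c.0 | =a=> m2
  m2 = c.0 | =c=> m3
  m3 = 0 | ∅
LTS(Q): 4 reachable states
  n0 = c.a.c.0 | =c=> n1
  n1 = a.c.0 | =a=> n2
  n2 = c.0 | =c=> n3
  n3 = 0 | ∅
Bisimilarity quotient blocks:
  B0 = {m0, n0}
  B1 = {m1, n1}
  B2 = {m2, n2}
  B3 = {m3, n3}
m0 ∈ B0, n0 ∈ B0 → same block

P ~ Q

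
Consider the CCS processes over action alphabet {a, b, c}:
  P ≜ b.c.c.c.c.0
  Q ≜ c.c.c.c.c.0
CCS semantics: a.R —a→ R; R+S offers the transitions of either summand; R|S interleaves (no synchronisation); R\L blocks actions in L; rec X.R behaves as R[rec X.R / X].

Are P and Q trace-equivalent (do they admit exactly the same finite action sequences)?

NO — witness ⟨b⟩

Reachable graph of P (6 states):
  p0 = b.c.c.c.c.0 → -b-> p1
  p1 = c.c.c.c.0 → -c-> p2
  p2 = c.c.c.0 → -c-> p3
  p3 = c.c.0 → -c-> p4
  p4 = c.0 → -c-> p5
  p5 = 0 → ∅
Reachable graph of Q (6 states):
  q0 = c.c.c.c.c.0 → -c-> q1
  q1 = c.c.c.c.0 → -c-> q2
  q2 = c.c.c.0 → -c-> q3
  q3 = c.c.0 → -c-> q4
  q4 = c.0 → -c-> q5
  q5 = 0 → ∅
Trace ⟨b⟩ through P, begin at {p0}:
  [1] b ⇒ {p1}
  — P admits the full trace.
Trace ⟨b⟩ through Q, begin at {q0}:
  [1] b ⇒ ∅  — Q cannot continue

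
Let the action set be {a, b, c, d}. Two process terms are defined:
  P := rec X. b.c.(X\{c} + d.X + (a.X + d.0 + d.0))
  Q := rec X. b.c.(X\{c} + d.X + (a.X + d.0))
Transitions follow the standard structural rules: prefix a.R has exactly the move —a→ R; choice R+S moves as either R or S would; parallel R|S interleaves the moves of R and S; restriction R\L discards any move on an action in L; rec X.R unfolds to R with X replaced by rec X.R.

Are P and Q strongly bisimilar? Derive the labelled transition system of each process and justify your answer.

bisimilar

LTS(P): 5 reachable states
  p0 = rec X. b.c.(X\{c} + d.X + (a.X + d.0 + d.0)) → -b-> p1
  p1 = c.((rec X. b.c.(X\{c} + d.X + (a.X + d.0 + d.0)))\{c} + d.(rec X. b.c.(X\{c} + d.X + (a.X + d.0 + d.0))) + (a.(rec X. b.c.(X\{c} + d.X + (a.X + d.0 + d.0))) + d.0 + d.0)) → -c-> p2
  p2 = (rec X. b.c.(X\{c} + d.X + (a.X + d.0 + d.0)))\{c} + d.(rec X. b.c.(X\{c} + d.X + (a.X + d.0 + d.0))) + (a.(rec X. b.c.(X\{c} + d.X + (a.X + d.0 + d.0))) + d.0 + d.0) → -a-> p0, -b-> p3, -d-> p0, -d-> p4
  p3 = (c.((rec X. b.c.(X\{c} + d.X + (a.X + d.0 + d.0)))\{c} + d.(rec X. b.c.(X\{c} + d.X + (a.X + d.0 + d.0))) + (a.(rec X. b.c.(X\{c} + d.X + (a.X + d.0 + d.0))) + d.0 + d.0)))\{c} → stopped
  p4 = 0 → stopped
LTS(Q): 5 reachable states
  q0 = rec X. b.c.(X\{c} + d.X + (a.X + d.0)) → -b-> q1
  q1 = c.((rec X. b.c.(X\{c} + d.X + (a.X + d.0)))\{c} + d.(rec X. b.c.(X\{c} + d.X + (a.X + d.0))) + (a.(rec X. b.c.(X\{c} + d.X + (a.X + d.0))) + d.0)) → -c-> q2
  q2 = (rec X. b.c.(X\{c} + d.X + (a.X + d.0)))\{c} + d.(rec X. b.c.(X\{c} + d.X + (a.X + d.0))) + (a.(rec X. b.c.(X\{c} + d.X + (a.X + d.0))) + d.0) → -a-> q0, -b-> q3, -d-> q0, -d-> q4
  q3 = (c.((rec X. b.c.(X\{c} + d.X + (a.X + d.0)))\{c} + d.(rec X. b.c.(X\{c} + d.X + (a.X + d.0))) + (a.(rec X. b.c.(X\{c} + d.X + (a.X + d.0))) + d.0)))\{c} → stopped
  q4 = 0 → stopped
Coarsest stable partition (strong bisimilarity classes):
  B0 = {p0, q0}
  B1 = {p1, q1}
  B2 = {p2, q2}
  B3 = {p3, p4, q3, q4}
p0 ∈ B0, q0 ∈ B0 → same block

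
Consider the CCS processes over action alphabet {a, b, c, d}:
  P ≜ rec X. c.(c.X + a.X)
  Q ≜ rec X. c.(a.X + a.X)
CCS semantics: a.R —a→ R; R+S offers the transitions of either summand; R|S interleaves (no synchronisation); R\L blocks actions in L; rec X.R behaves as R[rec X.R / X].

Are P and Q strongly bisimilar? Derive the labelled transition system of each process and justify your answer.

not bisimilar

LTS(P): 2 reachable states
  m0 = rec X. c.(c.X + a.X) ⊢ -c-> m1
  m1 = c.(rec X. c.(c.X + a.X)) + a.(rec X. c.(c.X + a.X)) ⊢ -a-> m0, -c-> m0
LTS(Q): 2 reachable states
  n0 = rec X. c.(a.X + a.X) ⊢ -c-> n1
  n1 = a.(rec X. c.(a.X + a.X)) + a.(rec X. c.(a.X + a.X)) ⊢ -a-> n0
Bisimilarity quotient blocks:
  B0 = {m0}
  B1 = {m1}
  B2 = {n0}
  B3 = {n1}
m0 ∈ B0, n0 ∈ B2 → different blocks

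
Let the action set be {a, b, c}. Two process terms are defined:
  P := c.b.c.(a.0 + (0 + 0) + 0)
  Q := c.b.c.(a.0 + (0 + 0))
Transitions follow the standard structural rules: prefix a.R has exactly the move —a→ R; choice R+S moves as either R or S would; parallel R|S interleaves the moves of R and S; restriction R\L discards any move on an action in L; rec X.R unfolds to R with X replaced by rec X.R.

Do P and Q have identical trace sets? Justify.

P's transition system — 5 states:
  p0 = c.b.c.(a.0 + (0 + 0) + 0) ⊢ =c=> p1
  p1 = b.c.(a.0 + (0 + 0) + 0) ⊢ =b=> p2
  p2 = c.(a.0 + (0 + 0) + 0) ⊢ =c=> p3
  p3 = a.0 + (0 + 0) + 0 ⊢ =a=> p4
  p4 = 0 ⊢ (no moves)
Q's transition system — 5 states:
  q0 = c.b.c.(a.0 + (0 + 0)) ⊢ =c=> q1
  q1 = b.c.(a.0 + (0 + 0)) ⊢ =b=> q2
  q2 = c.(a.0 + (0 + 0)) ⊢ =c=> q3
  q3 = a.0 + (0 + 0) ⊢ =a=> q4
  q4 = 0 ⊢ (no moves)
Bisimilarity quotient blocks:
  B0 = {p0, q0}
  B1 = {p1, q1}
  B2 = {p2, q2}
  B3 = {p3, q3}
  B4 = {p4, q4}
p0 ∈ B0, q0 ∈ B0 → same block
Bisimilar ⇒ trace-equivalent.

trace-equivalent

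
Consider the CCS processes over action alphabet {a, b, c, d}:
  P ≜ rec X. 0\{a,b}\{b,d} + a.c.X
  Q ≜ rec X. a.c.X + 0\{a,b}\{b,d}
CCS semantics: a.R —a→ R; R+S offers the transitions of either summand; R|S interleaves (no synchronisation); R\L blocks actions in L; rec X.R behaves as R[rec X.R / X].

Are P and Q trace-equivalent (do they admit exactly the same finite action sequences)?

Reachable graph of P (2 states):
  u0 = rec X. 0\{a,b}\{b,d} + a.c.X ⊢ =a=> u1
  u1 = c.(rec X. 0\{a,b}\{b,d} + a.c.X) ⊢ =c=> u0
Reachable graph of Q (2 states):
  v0 = rec X. a.c.X + 0\{a,b}\{b,d} ⊢ =a=> v1
  v1 = c.(rec X. a.c.X + 0\{a,b}\{b,d}) ⊢ =c=> v0
Partition-refinement fixed point:
  B0 = {u0, v0}
  B1 = {u1, v1}
u0 ∈ B0, v0 ∈ B0 → same block
Bisimilar ⇒ trace-equivalent.

trace-equivalent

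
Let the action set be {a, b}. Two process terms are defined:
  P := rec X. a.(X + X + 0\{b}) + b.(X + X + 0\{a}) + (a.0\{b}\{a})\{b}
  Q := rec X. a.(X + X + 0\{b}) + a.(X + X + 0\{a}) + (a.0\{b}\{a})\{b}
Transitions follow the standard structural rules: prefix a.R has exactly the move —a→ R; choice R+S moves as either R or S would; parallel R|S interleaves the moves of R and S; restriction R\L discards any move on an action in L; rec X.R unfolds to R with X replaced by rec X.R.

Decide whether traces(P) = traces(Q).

traces(P) ≠ traces(Q) — witness ⟨b⟩

LTS(P): 4 reachable states
  p0 = rec X. a.(X + X + 0\{b}) + b.(X + X + 0\{a}) + (a.0\{b}\{a})\{b} :: =a=> p1, =a=> p2, =b=> p3
  p1 = (rec X. a.(X + X + 0\{b}) + b.(X + X + 0\{a}) + (a.0\{b}\{a})\{b}) + (rec X. a.(X + X + 0\{b}) + b.(X + X + 0\{a}) + (a.0\{b}\{a})\{b}) + 0\{b} :: =a=> p1, =a=> p2, =b=> p3
  p2 = 0\{b}\{a}\{b} :: deadlocked
  p3 = (rec X. a.(X + X + 0\{b}) + b.(X + X + 0\{a}) + (a.0\{b}\{a})\{b}) + (rec X. a.(X + X + 0\{b}) + b.(X + X + 0\{a}) + (a.0\{b}\{a})\{b}) + 0\{a} :: =a=> p1, =a=> p2, =b=> p3
LTS(Q): 4 reachable states
  q0 = rec X. a.(X + X + 0\{b}) + a.(X + X + 0\{a}) + (a.0\{b}\{a})\{b} :: =a=> q1, =a=> q2, =a=> q3
  q1 = (rec X. a.(X + X + 0\{b}) + a.(X + X + 0\{a}) + (a.0\{b}\{a})\{b}) + (rec X. a.(X + X + 0\{b}) + a.(X + X + 0\{a}) + (a.0\{b}\{a})\{b}) + 0\{a} :: =a=> q1, =a=> q2, =a=> q3
  q2 = (rec X. a.(X + X + 0\{b}) + a.(X + X + 0\{a}) + (a.0\{b}\{a})\{b}) + (rec X. a.(X + X + 0\{b}) + a.(X + X + 0\{a}) + (a.0\{b}\{a})\{b}) + 0\{b} :: =a=> q1, =a=> q2, =a=> q3
  q3 = 0\{b}\{a}\{b} :: deadlocked
Run σ = ⟨b⟩ on P: start {p0}
  after b @ step 1: {p3}
  — P admits the full trace.
Run σ = ⟨b⟩ on Q: start {q0}
  after b @ step 1: no successor for Q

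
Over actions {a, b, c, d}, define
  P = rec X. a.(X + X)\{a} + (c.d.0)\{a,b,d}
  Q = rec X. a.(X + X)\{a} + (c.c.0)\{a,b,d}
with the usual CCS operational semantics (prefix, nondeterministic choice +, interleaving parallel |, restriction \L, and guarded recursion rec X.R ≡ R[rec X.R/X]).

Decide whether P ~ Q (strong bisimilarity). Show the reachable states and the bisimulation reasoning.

P ≁ Q

P's transition system — 4 states:
  m0 = rec X. a.(X + X)\{a} + (c.d.0)\{a,b,d} → —a→ m1, —c→ m2
  m1 = ((rec X. a.(X + X)\{a} + (c.d.0)\{a,b,d}) + (rec X. a.(X + X)\{a} + (c.d.0)\{a,b,d}))\{a} → —c→ m3
  m2 = (d.0)\{a,b,d} → ∅
  m3 = (d.0)\{a,b,d}\{a} → ∅
Q's transition system — 6 states:
  n0 = rec X. a.(X + X)\{a} + (c.c.0)\{a,b,d} → —a→ n1, —c→ n2
  n1 = ((rec X. a.(X + X)\{a} + (c.c.0)\{a,b,d}) + (rec X. a.(X + X)\{a} + (c.c.0)\{a,b,d}))\{a} → —c→ n3
  n2 = (c.0)\{a,b,d} → —c→ n4
  n3 = (c.0)\{a,b,d}\{a} → —c→ n5
  n4 = 0\{a,b,d} → ∅
  n5 = 0\{a,b,d}\{a} → ∅
Bisimilarity quotient blocks:
  B0 = {m0}
  B1 = {m2, m3, n4, n5}
  B2 = {m1, n2, n3}
  B3 = {n0}
  B4 = {n1}
m0 ∈ B0, n0 ∈ B3 → different blocks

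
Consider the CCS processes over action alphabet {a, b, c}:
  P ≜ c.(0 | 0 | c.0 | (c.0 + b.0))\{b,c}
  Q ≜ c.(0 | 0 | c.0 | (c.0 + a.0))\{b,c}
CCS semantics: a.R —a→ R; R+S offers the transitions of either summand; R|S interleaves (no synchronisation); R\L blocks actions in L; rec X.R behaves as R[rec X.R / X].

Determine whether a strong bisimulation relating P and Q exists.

Reachable graph of P (2 states):
  u0 = c.(0 | 0 | c.0 | (c.0 + b.0))\{b,c} ⊢ --c--▸ u1
  u1 = (0 | 0 | c.0 | (c.0 + b.0))\{b,c} ⊢ ·
Reachable graph of Q (3 states):
  v0 = c.(0 | 0 | c.0 | (c.0 + a.0))\{b,c} ⊢ --c--▸ v1
  v1 = (0 | 0 | c.0 | (c.0 + a.0))\{b,c} ⊢ --a--▸ v2
  v2 = (0 | 0 | c.0 | 0)\{b,c} ⊢ ·
Bisimilarity quotient blocks:
  B0 = {u0}
  B1 = {u1, v2}
  B2 = {v0}
  B3 = {v1}
u0 ∈ B0, v0 ∈ B2 → different blocks

NO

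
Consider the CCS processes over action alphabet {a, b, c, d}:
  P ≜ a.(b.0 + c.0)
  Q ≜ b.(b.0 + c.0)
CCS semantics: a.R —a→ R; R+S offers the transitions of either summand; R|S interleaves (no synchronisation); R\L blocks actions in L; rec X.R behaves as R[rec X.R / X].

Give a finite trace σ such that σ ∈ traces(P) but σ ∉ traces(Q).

a

P's transition system — 3 states:
  u0 = a.(b.0 + c.0) ⊢ =a=> u1
  u1 = b.0 + c.0 ⊢ =b=> u2, =c=> u2
  u2 = 0 ⊢ ∅
Q's transition system — 3 states:
  v0 = b.(b.0 + c.0) ⊢ =b=> v1
  v1 = b.0 + c.0 ⊢ =b=> v2, =c=> v2
  v2 = 0 ⊢ ∅
Trace ⟨a⟩ through P, begin at {u0}:
  [1] a ⇒ {u1}
  — P admits the full trace.
Trace ⟨a⟩ through Q, begin at {v0}:
  [1] a ⇒ ∅  — Q cannot continue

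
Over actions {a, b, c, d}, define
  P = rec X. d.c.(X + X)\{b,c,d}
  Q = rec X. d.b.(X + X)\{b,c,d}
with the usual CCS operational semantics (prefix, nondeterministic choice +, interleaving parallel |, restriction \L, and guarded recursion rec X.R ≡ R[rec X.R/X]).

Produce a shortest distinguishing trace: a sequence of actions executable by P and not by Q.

dc

P's transition system — 3 states:
  s0 = rec X. d.c.(X + X)\{b,c,d} → =d=> s1
  s1 = c.((rec X. d.c.(X + X)\{b,c,d}) + (rec X. d.c.(X + X)\{b,c,d}))\{b,c,d} → =c=> s2
  s2 = ((rec X. d.c.(X + X)\{b,c,d}) + (rec X. d.c.(X + X)\{b,c,d}))\{b,c,d} → ·
Q's transition system — 3 states:
  t0 = rec X. d.b.(X + X)\{b,c,d} → =d=> t1
  t1 = b.((rec X. d.b.(X + X)\{b,c,d}) + (rec X. d.b.(X + X)\{b,c,d}))\{b,c,d} → =b=> t2
  t2 = ((rec X. d.b.(X + X)\{b,c,d}) + (rec X. d.b.(X + X)\{b,c,d}))\{b,c,d} → ·
Executing dc from P (initial set {s0}):
  step 1 (d): {s1}
  step 2 (c): {s2}
  P completes σ.
Executing dc from Q (initial set {t0}):
  step 1 (d): {t1}
  step 2 (c): no successor for Q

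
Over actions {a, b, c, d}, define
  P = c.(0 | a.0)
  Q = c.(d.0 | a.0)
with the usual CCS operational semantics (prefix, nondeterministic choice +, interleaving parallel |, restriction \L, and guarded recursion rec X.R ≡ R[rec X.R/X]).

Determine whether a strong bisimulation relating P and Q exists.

P's transition system — 3 states:
  u0 = c.(0 | a.0) has moves -c-> u1
  u1 = 0 | a.0 has moves -a-> u2
  u2 = 0 | 0 has moves (no moves)
Q's transition system — 5 states:
  v0 = c.(d.0 | a.0) has moves -c-> v1
  v1 = d.0 | a.0 has moves -a-> v2, -d-> v3
  v2 = d.0 | 0 has moves -d-> v4
  v3 = 0 | a.0 has moves -a-> v4
  v4 = 0 | 0 has moves (no moves)
Bisimilarity quotient blocks:
  B0 = {u0}
  B1 = {u1, v3}
  B2 = {u2, v4}
  B3 = {v0}
  B4 = {v1}
  B5 = {v2}
u0 ∈ B0, v0 ∈ B3 → different blocks

not bisimilar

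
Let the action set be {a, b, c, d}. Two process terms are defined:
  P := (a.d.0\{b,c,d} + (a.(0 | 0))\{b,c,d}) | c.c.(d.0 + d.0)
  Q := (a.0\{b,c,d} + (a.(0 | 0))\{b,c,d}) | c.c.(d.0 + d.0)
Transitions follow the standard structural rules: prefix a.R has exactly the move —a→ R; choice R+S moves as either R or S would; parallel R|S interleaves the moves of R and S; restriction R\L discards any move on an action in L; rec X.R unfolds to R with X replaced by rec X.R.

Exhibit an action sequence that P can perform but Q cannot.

Reachable graph of P (16 states):
  u0 = (a.d.0\{b,c,d} + (a.(0 | 0))\{b,c,d}) | c.c.(d.0 + d.0) has moves -a-> u1, -a-> u2, -c-> u3
  u1 = (0 | 0)\{b,c,d} | c.c.(d.0 + d.0) has moves -c-> u4
  u2 = d.0\{b,c,d} | c.c.(d.0 + d.0) has moves -c-> u5, -d-> u6
  u3 = (a.d.0\{b,c,d} + (a.(0 | 0))\{b,c,d}) | c.(d.0 + d.0) has moves -a-> u4, -a-> u5, -c-> u7
  u4 = (0 | 0)\{b,c,d} | c.(d.0 + d.0) has moves -c-> u8
  u5 = d.0\{b,c,d} | c.(d.0 + d.0) has moves -c-> u9, -d-> u10
  u6 = 0\{b,c,d} | c.c.(d.0 + d.0) has moves -c-> u10
  u7 = (a.d.0\{b,c,d} + (a.(0 | 0))\{b,c,d}) | (d.0 + d.0) has moves -a-> u8, -a-> u9, -d-> u11
  u8 = (0 | 0)\{b,c,d} | (d.0 + d.0) has moves -d-> u12
  u9 = d.0\{b,c,d} | (d.0 + d.0) has moves -d-> u13, -d-> u14
  u10 = 0\{b,c,d} | c.(d.0 + d.0) has moves -c-> u13
  u11 = (a.d.0\{b,c,d} + (a.(0 | 0))\{b,c,d}) | 0 has moves -a-> u12, -a-> u14
  u12 = (0 | 0)\{b,c,d} | 0 has moves deadlocked
  u13 = 0\{b,c,d} | (d.0 + d.0) has moves -d-> u15
  u14 = d.0\{b,c,d} | 0 has moves -d-> u15
  u15 = 0\{b,c,d} | 0 has moves deadlocked
Reachable graph of Q (12 states):
  v0 = (a.0\{b,c,d} + (a.(0 | 0))\{b,c,d}) | c.c.(d.0 + d.0) has moves -a-> v1, -a-> v2, -c-> v3
  v1 = (0 | 0)\{b,c,d} | c.c.(d.0 + d.0) has moves -c-> v4
  v2 = 0\{b,c,d} | c.c.(d.0 + d.0) has moves -c-> v5
  v3 = (a.0\{b,c,d} + (a.(0 | 0))\{b,c,d}) | c.(d.0 + d.0) has moves -a-> v4, -a-> v5, -c-> v6
  v4 = (0 | 0)\{b,c,d} | c.(d.0 + d.0) has moves -c-> v7
  v5 = 0\{b,c,d} | c.(d.0 + d.0) has moves -c-> v8
  v6 = (a.0\{b,c,d} + (a.(0 | 0))\{b,c,d}) | (d.0 + d.0) has moves -a-> v7, -a-> v8, -d-> v9
  v7 = (0 | 0)\{b,c,d} | (d.0 + d.0) has moves -d-> v10
  v8 = 0\{b,c,d} | (d.0 + d.0) has moves -d-> v11
  v9 = (a.0\{b,c,d} + (a.(0 | 0))\{b,c,d}) | 0 has moves -a-> v10, -a-> v11
  v10 = (0 | 0)\{b,c,d} | 0 has moves deadlocked
  v11 = 0\{b,c,d} | 0 has moves deadlocked
Run σ = ⟨ad⟩ on P: start {u0}
  after a @ step 1: {u1, u2}
  after d @ step 2: {u6}
  — P admits the full trace.
Run σ = ⟨ad⟩ on Q: start {v0}
  after a @ step 1: {v1, v2}
  after d @ step 2: no successor for Q

ad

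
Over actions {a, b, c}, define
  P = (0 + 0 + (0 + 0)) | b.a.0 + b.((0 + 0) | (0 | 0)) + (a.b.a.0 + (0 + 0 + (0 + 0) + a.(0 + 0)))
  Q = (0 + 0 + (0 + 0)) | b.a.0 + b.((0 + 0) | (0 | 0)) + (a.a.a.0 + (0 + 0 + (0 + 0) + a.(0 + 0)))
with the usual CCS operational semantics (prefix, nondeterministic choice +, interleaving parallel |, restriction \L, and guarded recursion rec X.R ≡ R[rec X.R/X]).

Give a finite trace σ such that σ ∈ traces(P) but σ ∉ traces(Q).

ab

Reachable graph of P (8 states):
  m0 = (0 + 0 + (0 + 0)) | b.a.0 + b.((0 + 0) | (0 | 0)) + (a.b.a.0 + (0 + 0 + (0 + 0) + a.(0 + 0))) has moves ··a··> m1, ··a··> m2, ··b··> m3, ··b··> m4
  m1 = 0 + 0 has moves ·
  m2 = b.a.0 has moves ··b··> m5
  m3 = (0 + 0 + (0 + 0)) | a.0 has moves ··a··> m6
  m4 = (0 + 0) | (0 | 0) has moves ·
  m5 = a.0 has moves ··a··> m7
  m6 = (0 + 0 + (0 + 0)) | 0 has moves ·
  m7 = 0 has moves ·
Reachable graph of Q (8 states):
  n0 = (0 + 0 + (0 + 0)) | b.a.0 + b.((0 + 0) | (0 | 0)) + (a.a.a.0 + (0 + 0 + (0 + 0) + a.(0 + 0))) has moves ··a··> n1, ··a··> n2, ··b··> n3, ··b··> n4
  n1 = 0 + 0 has moves ·
  n2 = a.a.0 has moves ··a··> n5
  n3 = (0 + 0 + (0 + 0)) | a.0 has moves ··a··> n6
  n4 = (0 + 0) | (0 | 0) has moves ·
  n5 = a.0 has moves ··a··> n7
  n6 = (0 + 0 + (0 + 0)) | 0 has moves ·
  n7 = 0 has moves ·
Executing ab from P (initial set {m0}):
  after a @ step 1: {m1, m2}
  after b @ step 2: {m5}
  — P admits the full trace.
Executing ab from Q (initial set {n0}):
  after a @ step 1: {n1, n2}
  after b @ step 2: ∅  — Q cannot continue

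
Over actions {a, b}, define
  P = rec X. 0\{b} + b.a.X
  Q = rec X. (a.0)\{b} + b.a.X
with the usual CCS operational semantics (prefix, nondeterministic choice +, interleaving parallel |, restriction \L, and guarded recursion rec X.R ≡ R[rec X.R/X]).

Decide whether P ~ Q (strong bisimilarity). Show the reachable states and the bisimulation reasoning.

not bisimilar

Reachable graph of P (2 states):
  m0 = rec X. 0\{b} + b.a.X :: =b=> m1
  m1 = a.(rec X. 0\{b} + b.a.X) :: =a=> m0
Reachable graph of Q (3 states):
  n0 = rec X. (a.0)\{b} + b.a.X :: =a=> n1, =b=> n2
  n1 = 0\{b} :: stopped
  n2 = a.(rec X. (a.0)\{b} + b.a.X) :: =a=> n0
Coarsest stable partition (strong bisimilarity classes):
  B0 = {m0}
  B1 = {m1}
  B2 = {n0}
  B3 = {n1}
  B4 = {n2}
m0 ∈ B0, n0 ∈ B2 → different blocks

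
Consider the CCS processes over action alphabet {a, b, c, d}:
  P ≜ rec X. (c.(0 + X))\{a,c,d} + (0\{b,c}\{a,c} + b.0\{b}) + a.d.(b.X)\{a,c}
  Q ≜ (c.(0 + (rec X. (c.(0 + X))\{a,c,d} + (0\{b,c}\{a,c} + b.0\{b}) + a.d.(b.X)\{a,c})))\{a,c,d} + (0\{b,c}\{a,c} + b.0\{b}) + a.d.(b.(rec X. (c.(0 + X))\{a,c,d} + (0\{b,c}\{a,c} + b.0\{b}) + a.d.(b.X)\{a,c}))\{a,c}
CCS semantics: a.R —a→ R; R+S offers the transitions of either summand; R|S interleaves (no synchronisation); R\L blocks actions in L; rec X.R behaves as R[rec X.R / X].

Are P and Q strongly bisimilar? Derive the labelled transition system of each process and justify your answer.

P ~ Q

LTS(P): 6 reachable states
  u0 = rec X. (c.(0 + X))\{a,c,d} + (0\{b,c}\{a,c} + b.0\{b}) + a.d.(b.X)\{a,c} | --a--▸ u1, --b--▸ u2
  u1 = d.(b.(rec X. (c.(0 + X))\{a,c,d} + (0\{b,c}\{a,c} + b.0\{b}) + a.d.(b.X)\{a,c}))\{a,c} | --d--▸ u3
  u2 = 0\{b} | ∅
  u3 = (b.(rec X. (c.(0 + X))\{a,c,d} + (0\{b,c}\{a,c} + b.0\{b}) + a.d.(b.X)\{a,c}))\{a,c} | --b--▸ u4
  u4 = (rec X. (c.(0 + X))\{a,c,d} + (0\{b,c}\{a,c} + b.0\{b}) + a.d.(b.X)\{a,c})\{a,c} | --b--▸ u5
  u5 = 0\{b}\{a,c} | ∅
LTS(Q): 6 reachable states
  v0 = (c.(0 + (rec X. (c.(0 + X))\{a,c,d} + (0\{b,c}\{a,c} + b.0\{b}) + a.d.(b.X)\{a,c})))\{a,c,d} + (0\{b,c}\{a,c} + b.0\{b}) + a.d.(b.(rec X. (c.(0 + X))\{a,c,d} + (0\{b,c}\{a,c} + b.0\{b}) + a.d.(b.X)\{a,c}))\{a,c} | --a--▸ v1, --b--▸ v2
  v1 = d.(b.(rec X. (c.(0 + X))\{a,c,d} + (0\{b,c}\{a,c} + b.0\{b}) + a.d.(b.X)\{a,c}))\{a,c} | --d--▸ v3
  v2 = 0\{b} | ∅
  v3 = (b.(rec X. (c.(0 + X))\{a,c,d} + (0\{b,c}\{a,c} + b.0\{b}) + a.d.(b.X)\{a,c}))\{a,c} | --b--▸ v4
  v4 = (rec X. (c.(0 + X))\{a,c,d} + (0\{b,c}\{a,c} + b.0\{b}) + a.d.(b.X)\{a,c})\{a,c} | --b--▸ v5
  v5 = 0\{b}\{a,c} | ∅
Partition-refinement fixed point:
  B0 = {u0, v0}
  B1 = {u2, u5, v2, v5}
  B2 = {u1, v1}
  B3 = {u3, v3}
  B4 = {u4, v4}
u0 ∈ B0, v0 ∈ B0 → same block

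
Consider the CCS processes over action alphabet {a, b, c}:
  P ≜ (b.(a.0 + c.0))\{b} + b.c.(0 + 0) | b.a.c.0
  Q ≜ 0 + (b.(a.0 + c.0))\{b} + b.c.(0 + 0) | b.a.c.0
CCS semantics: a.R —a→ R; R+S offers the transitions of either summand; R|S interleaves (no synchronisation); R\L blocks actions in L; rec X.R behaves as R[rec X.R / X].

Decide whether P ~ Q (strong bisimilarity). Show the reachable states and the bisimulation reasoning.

P's transition system — 12 states:
  u0 = (b.(a.0 + c.0))\{b} + b.c.(0 + 0) | b.a.c.0 | ··b··> u1, ··b··> u2
  u1 = b.c.(0 + 0) | a.c.0 | ··a··> u3, ··b··> u4
  u2 = c.(0 + 0) | b.a.c.0 | ··b··> u4, ··c··> u5
  u3 = b.c.(0 + 0) | c.0 | ··b··> u6, ··c··> u7
  u4 = c.(0 + 0) | a.c.0 | ··a··> u6, ··c··> u8
  u5 = (0 + 0) | b.a.c.0 | ··b··> u8
  u6 = c.(0 + 0) | c.0 | ··c··> u10, ··c··> u9
  u7 = b.c.(0 + 0) | 0 | ··b··> u10
  u8 = (0 + 0) | a.c.0 | ··a··> u9
  u9 = (0 + 0) | c.0 | ··c··> u11
  u10 = c.(0 + 0) | 0 | ··c··> u11
  u11 = (0 + 0) | 0 | deadlocked
Q's transition system — 12 states:
  v0 = 0 + (b.(a.0 + c.0))\{b} + b.c.(0 + 0) | b.a.c.0 | ··b··> v1, ··b··> v2
  v1 = b.c.(0 + 0) | a.c.0 | ··a··> v3, ··b··> v4
  v2 = c.(0 + 0) | b.a.c.0 | ··b··> v4, ··c··> v5
  v3 = b.c.(0 + 0) | c.0 | ··b··> v6, ··c··> v7
  v4 = c.(0 + 0) | a.c.0 | ··a··> v6, ··c··> v8
  v5 = (0 + 0) | b.a.c.0 | ··b··> v8
  v6 = c.(0 + 0) | c.0 | ··c··> v10, ··c··> v9
  v7 = b.c.(0 + 0) | 0 | ··b··> v10
  v8 = (0 + 0) | a.c.0 | ··a··> v9
  v9 = (0 + 0) | c.0 | ··c··> v11
  v10 = c.(0 + 0) | 0 | ··c··> v11
  v11 = (0 + 0) | 0 | deadlocked
Bisimilarity quotient blocks:
  B0 = {u0, v0}
  B1 = {u1, v1}
  B2 = {u3, v3}
  B3 = {u7, v7}
  B4 = {u10, u9, v10, v9}
  B5 = {u11, v11}
  B6 = {u6, v6}
  B7 = {u4, v4}
  B8 = {u8, v8}
  B9 = {u2, v2}
  B10 = {u5, v5}
u0 ∈ B0, v0 ∈ B0 → same block

bisimilar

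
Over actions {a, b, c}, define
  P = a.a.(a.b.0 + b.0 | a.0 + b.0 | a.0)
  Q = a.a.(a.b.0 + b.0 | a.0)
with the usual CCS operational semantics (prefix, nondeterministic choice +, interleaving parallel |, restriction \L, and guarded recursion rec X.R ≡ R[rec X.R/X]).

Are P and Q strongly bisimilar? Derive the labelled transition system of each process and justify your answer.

P ~ Q

P's transition system — 8 states:
  s0 = a.a.(a.b.0 + b.0 | a.0 + b.0 | a.0) → --a--▸ s1
  s1 = a.(a.b.0 + b.0 | a.0 + b.0 | a.0) → --a--▸ s2
  s2 = a.b.0 + b.0 | a.0 + b.0 | a.0 → --a--▸ s3, --a--▸ s4, --b--▸ s5
  s3 = b.0 → --b--▸ s6
  s4 = b.0 | 0 → --b--▸ s7
  s5 = 0 | a.0 → --a--▸ s7
  s6 = 0 → deadlocked
  s7 = 0 | 0 → deadlocked
Q's transition system — 8 states:
  t0 = a.a.(a.b.0 + b.0 | a.0) → --a--▸ t1
  t1 = a.(a.b.0 + b.0 | a.0) → --a--▸ t2
  t2 = a.b.0 + b.0 | a.0 → --a--▸ t3, --a--▸ t4, --b--▸ t5
  t3 = b.0 → --b--▸ t6
  t4 = b.0 | 0 → --b--▸ t7
  t5 = 0 | a.0 → --a--▸ t7
  t6 = 0 → deadlocked
  t7 = 0 | 0 → deadlocked
Partition-refinement fixed point:
  B0 = {s0, t0}
  B1 = {s1, t1}
  B2 = {s2, t2}
  B3 = {s3, s4, t3, t4}
  B4 = {s6, s7, t6, t7}
  B5 = {s5, t5}
s0 ∈ B0, t0 ∈ B0 → same block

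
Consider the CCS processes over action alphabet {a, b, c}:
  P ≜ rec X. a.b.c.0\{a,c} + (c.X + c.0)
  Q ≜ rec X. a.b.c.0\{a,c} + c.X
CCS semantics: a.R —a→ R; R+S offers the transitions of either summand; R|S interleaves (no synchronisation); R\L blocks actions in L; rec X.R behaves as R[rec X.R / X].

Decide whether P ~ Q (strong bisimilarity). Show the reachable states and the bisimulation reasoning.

P ≁ Q

Reachable graph of P (5 states):
  m0 = rec X. a.b.c.0\{a,c} + (c.X + c.0) :: --a--▸ m1, --c--▸ m0, --c--▸ m2
  m1 = b.c.0\{a,c} :: --b--▸ m3
  m2 = 0 :: deadlocked
  m3 = c.0\{a,c} :: --c--▸ m4
  m4 = 0\{a,c} :: deadlocked
Reachable graph of Q (4 states):
  n0 = rec X. a.b.c.0\{a,c} + c.X :: --a--▸ n1, --c--▸ n0
  n1 = b.c.0\{a,c} :: --b--▸ n2
  n2 = c.0\{a,c} :: --c--▸ n3
  n3 = 0\{a,c} :: deadlocked
Coarsest stable partition (strong bisimilarity classes):
  B0 = {m0}
  B1 = {m1, n1}
  B2 = {m3, n2}
  B3 = {m2, m4, n3}
  B4 = {n0}
m0 ∈ B0, n0 ∈ B4 → different blocks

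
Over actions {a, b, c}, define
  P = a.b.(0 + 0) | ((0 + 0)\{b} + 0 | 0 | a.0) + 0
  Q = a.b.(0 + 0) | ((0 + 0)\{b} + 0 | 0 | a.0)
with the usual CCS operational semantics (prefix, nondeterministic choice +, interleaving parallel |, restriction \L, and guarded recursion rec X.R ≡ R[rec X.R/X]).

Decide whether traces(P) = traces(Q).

trace-equivalent

LTS(P): 6 reachable states
  s0 = a.b.(0 + 0) | ((0 + 0)\{b} + 0 | 0 | a.0) + 0 | -a-> s1, -a-> s2
  s1 = a.b.(0 + 0) | (0 | 0 | 0) | -a-> s3
  s2 = b.(0 + 0) | ((0 + 0)\{b} + 0 | 0 | a.0) | -a-> s3, -b-> s4
  s3 = b.(0 + 0) | (0 | 0 | 0) | -b-> s5
  s4 = (0 + 0) | ((0 + 0)\{b} + 0 | 0 | a.0) | -a-> s5
  s5 = (0 + 0) | (0 | 0 | 0) | ∅
LTS(Q): 6 reachable states
  t0 = a.b.(0 + 0) | ((0 + 0)\{b} + 0 | 0 | a.0) | -a-> t1, -a-> t2
  t1 = a.b.(0 + 0) | (0 | 0 | 0) | -a-> t3
  t2 = b.(0 + 0) | ((0 + 0)\{b} + 0 | 0 | a.0) | -a-> t3, -b-> t4
  t3 = b.(0 + 0) | (0 | 0 | 0) | -b-> t5
  t4 = (0 + 0) | ((0 + 0)\{b} + 0 | 0 | a.0) | -a-> t5
  t5 = (0 + 0) | (0 | 0 | 0) | ∅
Partition-refinement fixed point:
  B0 = {s0, t0}
  B1 = {s1, t1}
  B2 = {s3, t3}
  B3 = {s5, t5}
  B4 = {s2, t2}
  B5 = {s4, t4}
s0 ∈ B0, t0 ∈ B0 → same block
Bisimilar ⇒ trace-equivalent.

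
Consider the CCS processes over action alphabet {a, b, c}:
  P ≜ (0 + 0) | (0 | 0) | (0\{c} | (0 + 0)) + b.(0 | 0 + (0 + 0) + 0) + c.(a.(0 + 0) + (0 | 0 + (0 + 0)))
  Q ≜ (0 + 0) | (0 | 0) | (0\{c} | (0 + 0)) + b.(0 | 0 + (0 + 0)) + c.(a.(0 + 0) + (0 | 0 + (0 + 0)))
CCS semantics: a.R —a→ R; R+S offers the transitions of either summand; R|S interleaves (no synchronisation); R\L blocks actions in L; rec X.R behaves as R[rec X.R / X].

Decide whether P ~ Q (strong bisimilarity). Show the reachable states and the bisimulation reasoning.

LTS(P): 4 reachable states
  m0 = (0 + 0) | (0 | 0) | (0\{c} | (0 + 0)) + b.(0 | 0 + (0 + 0) + 0) + c.(a.(0 + 0) + (0 | 0 + (0 + 0))) ⊢ --b--▸ m1, --c--▸ m2
  m1 = 0 | 0 + (0 + 0) + 0 ⊢ (no moves)
  m2 = a.(0 + 0) + (0 | 0 + (0 + 0)) ⊢ --a--▸ m3
  m3 = 0 + 0 ⊢ (no moves)
LTS(Q): 4 reachable states
  n0 = (0 + 0) | (0 | 0) | (0\{c} | (0 + 0)) + b.(0 | 0 + (0 + 0)) + c.(a.(0 + 0) + (0 | 0 + (0 + 0))) ⊢ --b--▸ n1, --c--▸ n2
  n1 = 0 | 0 + (0 + 0) ⊢ (no moves)
  n2 = a.(0 + 0) + (0 | 0 + (0 + 0)) ⊢ --a--▸ n3
  n3 = 0 + 0 ⊢ (no moves)
Bisimilarity quotient blocks:
  B0 = {m0, n0}
  B1 = {m1, m3, n1, n3}
  B2 = {m2, n2}
m0 ∈ B0, n0 ∈ B0 → same block

P ~ Q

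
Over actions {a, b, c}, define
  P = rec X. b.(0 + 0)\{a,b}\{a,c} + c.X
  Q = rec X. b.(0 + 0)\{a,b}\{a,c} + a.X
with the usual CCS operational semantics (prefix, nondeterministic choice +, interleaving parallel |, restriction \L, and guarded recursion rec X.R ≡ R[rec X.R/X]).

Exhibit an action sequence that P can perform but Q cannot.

c

P's transition system — 2 states:
  m0 = rec X. b.(0 + 0)\{a,b}\{a,c} + c.X ⊢ --b--▸ m1, --c--▸ m0
  m1 = (0 + 0)\{a,b}\{a,c} ⊢ ·
Q's transition system — 2 states:
  n0 = rec X. b.(0 + 0)\{a,b}\{a,c} + a.X ⊢ --a--▸ n0, --b--▸ n1
  n1 = (0 + 0)\{a,b}\{a,c} ⊢ ·
Executing c from P (initial set {m0}):
  after c @ step 1: {m0}
  ✓ P
Executing c from Q (initial set {n0}):
  after c @ step 1: ∅  — Q cannot continue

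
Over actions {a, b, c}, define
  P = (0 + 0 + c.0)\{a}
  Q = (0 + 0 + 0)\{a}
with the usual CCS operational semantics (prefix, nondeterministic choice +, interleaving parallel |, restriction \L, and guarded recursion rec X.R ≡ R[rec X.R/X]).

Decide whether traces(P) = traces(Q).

P's transition system — 2 states:
  s0 = (0 + 0 + c.0)\{a} | --c--▸ s1
  s1 = 0\{a} | stopped
Q's transition system — 1 states:
  t0 = (0 + 0 + 0)\{a} | stopped
Trace ⟨c⟩ through P, begin at {s0}:
  [1] c ⇒ {s1}
  — P admits the full trace.
Trace ⟨c⟩ through Q, begin at {t0}:
  [1] c ⇒ no successor for Q

NO — witness ⟨c⟩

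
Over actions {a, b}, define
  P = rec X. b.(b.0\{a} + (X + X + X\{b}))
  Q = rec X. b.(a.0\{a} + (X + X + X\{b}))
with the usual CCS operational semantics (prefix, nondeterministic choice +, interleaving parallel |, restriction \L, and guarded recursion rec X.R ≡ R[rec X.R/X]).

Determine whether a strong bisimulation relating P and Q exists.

P ≁ Q

LTS(P): 3 reachable states
  s0 = rec X. b.(b.0\{a} + (X + X + X\{b})) has moves —b→ s1
  s1 = b.0\{a} + ((rec X. b.(b.0\{a} + (X + X + X\{b}))) + (rec X. b.(b.0\{a} + (X + X + X\{b}))) + (rec X. b.(b.0\{a} + (X + X + X\{b})))\{b}) has moves —b→ s1, —b→ s2
  s2 = 0\{a} has moves ∅
LTS(Q): 3 reachable states
  t0 = rec X. b.(a.0\{a} + (X + X + X\{b})) has moves —b→ t1
  t1 = a.0\{a} + ((rec X. b.(a.0\{a} + (X + X + X\{b}))) + (rec X. b.(a.0\{a} + (X + X + X\{b}))) + (rec X. b.(a.0\{a} + (X + X + X\{b})))\{b}) has moves —a→ t2, —b→ t1
  t2 = 0\{a} has moves ∅
Coarsest stable partition (strong bisimilarity classes):
  B0 = {s0}
  B1 = {s1}
  B2 = {s2, t2}
  B3 = {t0}
  B4 = {t1}
s0 ∈ B0, t0 ∈ B3 → different blocks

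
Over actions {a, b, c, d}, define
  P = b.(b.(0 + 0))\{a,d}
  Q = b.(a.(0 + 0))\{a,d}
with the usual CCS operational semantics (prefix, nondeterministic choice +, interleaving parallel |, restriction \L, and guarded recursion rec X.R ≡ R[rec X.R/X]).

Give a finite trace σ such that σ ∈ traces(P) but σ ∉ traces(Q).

LTS(P): 3 reachable states
  p0 = b.(b.(0 + 0))\{a,d} ⊢ --b--▸ p1
  p1 = (b.(0 + 0))\{a,d} ⊢ --b--▸ p2
  p2 = (0 + 0)\{a,d} ⊢ stopped
LTS(Q): 2 reachable states
  q0 = b.(a.(0 + 0))\{a,d} ⊢ --b--▸ q1
  q1 = (a.(0 + 0))\{a,d} ⊢ stopped
Run σ = ⟨bb⟩ on P: start {p0}
  after b @ step 1: {p1}
  after b @ step 2: {p2}
  ✓ P
Run σ = ⟨bb⟩ on Q: start {q0}
  after b @ step 1: {q1}
  after b @ step 2: ∅  — Q cannot continue

bb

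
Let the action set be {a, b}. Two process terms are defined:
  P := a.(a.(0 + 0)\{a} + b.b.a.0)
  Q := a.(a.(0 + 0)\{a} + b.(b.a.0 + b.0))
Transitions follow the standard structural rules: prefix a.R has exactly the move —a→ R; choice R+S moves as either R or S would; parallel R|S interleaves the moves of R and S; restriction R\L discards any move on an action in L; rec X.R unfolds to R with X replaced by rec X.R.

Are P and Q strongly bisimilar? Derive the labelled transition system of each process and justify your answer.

P ≁ Q

Reachable graph of P (6 states):
  p0 = a.(a.(0 + 0)\{a} + b.b.a.0) ⊢ ··a··> p1
  p1 = a.(0 + 0)\{a} + b.b.a.0 ⊢ ··a··> p2, ··b··> p3
  p2 = (0 + 0)\{a} ⊢ ∅
  p3 = b.a.0 ⊢ ··b··> p4
  p4 = a.0 ⊢ ··a··> p5
  p5 = 0 ⊢ ∅
Reachable graph of Q (6 states):
  q0 = a.(a.(0 + 0)\{a} + b.(b.a.0 + b.0)) ⊢ ··a··> q1
  q1 = a.(0 + 0)\{a} + b.(b.a.0 + b.0) ⊢ ··a··> q2, ··b··> q3
  q2 = (0 + 0)\{a} ⊢ ∅
  q3 = b.a.0 + b.0 ⊢ ··b··> q4, ··b··> q5
  q4 = 0 ⊢ ∅
  q5 = a.0 ⊢ ··a··> q4
Bisimilarity quotient blocks:
  B0 = {p0}
  B1 = {p1}
  B2 = {p2, p5, q2, q4}
  B3 = {p3}
  B4 = {p4, q5}
  B5 = {q0}
  B6 = {q1}
  B7 = {q3}
p0 ∈ B0, q0 ∈ B5 → different blocks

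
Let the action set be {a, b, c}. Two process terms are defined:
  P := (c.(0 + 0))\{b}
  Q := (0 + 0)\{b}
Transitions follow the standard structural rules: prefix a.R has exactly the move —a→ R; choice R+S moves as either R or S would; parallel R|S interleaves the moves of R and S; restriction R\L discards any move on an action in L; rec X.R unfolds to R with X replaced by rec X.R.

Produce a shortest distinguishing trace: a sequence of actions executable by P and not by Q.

P's transition system — 2 states:
  p0 = (c.(0 + 0))\{b} has moves --c--▸ p1
  p1 = (0 + 0)\{b} has moves deadlocked
Q's transition system — 1 states:
  q0 = (0 + 0)\{b} has moves deadlocked
Run σ = ⟨c⟩ on P: start {p0}
  [1] c ⇒ {p1}
  — P admits the full trace.
Run σ = ⟨c⟩ on Q: start {q0}
  [1] c ⇒ ∅  — Q cannot continue

c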